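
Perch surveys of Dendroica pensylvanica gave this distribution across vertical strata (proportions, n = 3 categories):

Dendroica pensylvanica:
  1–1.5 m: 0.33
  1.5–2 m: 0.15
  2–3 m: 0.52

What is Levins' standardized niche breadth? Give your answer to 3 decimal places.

0.744

Σpᵢ² = 0.33² + 0.15² + 0.52² = 0.1089 + 0.0225 + 0.2704 = 0.4018
B = 1 / 0.4018 = 2.48880
Bₛ = (B − 1)/(n − 1) = (2.48880 − 1)/(3 − 1) = 1.48880/2 = 0.74440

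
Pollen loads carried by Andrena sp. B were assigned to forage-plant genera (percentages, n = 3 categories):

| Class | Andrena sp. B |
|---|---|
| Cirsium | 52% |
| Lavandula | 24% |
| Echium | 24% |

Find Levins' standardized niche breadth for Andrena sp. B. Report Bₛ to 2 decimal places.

0.80

Convert percentages to proportions (divide by 100).
Σpᵢ² = 0.52² + 0.24² + 0.24² = 0.2704 + 0.0576 + 0.0576 = 0.3856
B = 1 / 0.3856 = 2.5934
Bₛ = (B − 1)/(n − 1) = (2.5934 − 1)/(3 − 1) = 1.5934/2 = 0.7967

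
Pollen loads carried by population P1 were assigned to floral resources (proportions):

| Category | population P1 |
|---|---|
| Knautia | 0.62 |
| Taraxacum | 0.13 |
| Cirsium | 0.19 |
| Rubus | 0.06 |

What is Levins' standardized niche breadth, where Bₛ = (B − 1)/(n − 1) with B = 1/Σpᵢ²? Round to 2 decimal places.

Σpᵢ² = 0.62² + 0.13² + 0.19² + 0.06² = 0.3844 + 0.0169 + 0.0361 + 0.0036 = 0.4410
B = 1 / 0.4410 = 2.2676
Bₛ = (B − 1)/(n − 1) = (2.2676 − 1)/(4 − 1) = 1.2676/3 = 0.4225

0.42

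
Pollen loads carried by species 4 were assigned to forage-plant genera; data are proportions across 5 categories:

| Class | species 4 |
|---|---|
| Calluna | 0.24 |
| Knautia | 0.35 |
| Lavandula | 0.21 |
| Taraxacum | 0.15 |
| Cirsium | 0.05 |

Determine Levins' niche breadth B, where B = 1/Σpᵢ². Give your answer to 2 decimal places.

Σpᵢ² = 0.24² + 0.35² + 0.21² + 0.15² + 0.05² = 0.0576 + 0.1225 + 0.0441 + 0.0225 + 0.0025 = 0.2492
B = 1 / 0.2492 = 4.0128

4.01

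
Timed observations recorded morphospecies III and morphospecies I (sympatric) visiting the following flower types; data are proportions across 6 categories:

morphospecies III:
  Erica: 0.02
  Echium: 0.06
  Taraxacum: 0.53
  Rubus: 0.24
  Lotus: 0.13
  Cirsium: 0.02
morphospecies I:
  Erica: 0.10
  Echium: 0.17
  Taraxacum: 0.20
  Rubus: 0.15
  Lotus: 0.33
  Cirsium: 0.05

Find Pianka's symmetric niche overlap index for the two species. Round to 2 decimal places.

0.72

Σ p₁ᵢp₂ᵢ = 0.0020 + 0.0102 + 0.1060 + 0.0360 + 0.0429 + 0.0010 = 0.1981
Σp_1ᵢ² = 0.02² + 0.06² + 0.53² + 0.24² + 0.13² + 0.02² = 0.0004 + 0.0036 + 0.2809 + 0.0576 + 0.0169 + 0.0004 = 0.3598
Σp_2ᵢ² = 0.10² + 0.17² + 0.20² + 0.15² + 0.33² + 0.05² = 0.0100 + 0.0289 + 0.0400 + 0.0225 + 0.1089 + 0.0025 = 0.2128
O = 0.1981 / √(0.3598 × 0.2128) = 0.1981 / 0.27670 = 0.7159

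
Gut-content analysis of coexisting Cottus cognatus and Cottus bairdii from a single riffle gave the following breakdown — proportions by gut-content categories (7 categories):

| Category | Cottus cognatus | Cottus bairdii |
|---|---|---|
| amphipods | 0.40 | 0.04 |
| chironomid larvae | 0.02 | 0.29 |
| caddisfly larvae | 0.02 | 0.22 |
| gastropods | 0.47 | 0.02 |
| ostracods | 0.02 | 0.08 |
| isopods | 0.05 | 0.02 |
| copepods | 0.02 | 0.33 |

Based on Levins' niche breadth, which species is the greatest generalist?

Σp_cognᵢ² = 0.40² + 0.02² + 0.02² + 0.47² + 0.02² + 0.05² + 0.02² = 0.1600 + 0.0004 + 0.0004 + 0.2209 + 0.0004 + 0.0025 + 0.0004 = 0.3850
B_cogn = 1 / 0.3850 = 2.5974
Σp_bairᵢ² = 0.04² + 0.29² + 0.22² + 0.02² + 0.08² + 0.02² + 0.33² = 0.0016 + 0.0841 + 0.0484 + 0.0004 + 0.0064 + 0.0004 + 0.1089 = 0.2502
B_bair = 1 / 0.2502 = 3.9968
Highest B → broadest niche (most generalist): Cottus bairdii (B = 4.00).

Cottus bairdii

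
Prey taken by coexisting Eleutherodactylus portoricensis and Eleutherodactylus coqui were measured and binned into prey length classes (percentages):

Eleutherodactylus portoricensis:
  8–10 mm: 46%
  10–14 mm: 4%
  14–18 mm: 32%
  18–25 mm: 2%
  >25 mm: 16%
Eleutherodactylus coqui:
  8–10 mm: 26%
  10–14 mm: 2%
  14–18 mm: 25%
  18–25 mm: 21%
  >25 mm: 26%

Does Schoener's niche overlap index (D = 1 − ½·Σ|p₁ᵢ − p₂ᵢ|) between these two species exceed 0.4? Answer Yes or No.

Yes

Convert percentages to proportions (divide by 100).
Σ|p₁ᵢ − p₂ᵢ| = 0.20 + 0.02 + 0.07 + 0.19 + 0.10 = 0.58
D = 1 − ½ × 0.58 = 1 − 0.290 = 0.7100
D = 0.7100 > 0.4 → Yes.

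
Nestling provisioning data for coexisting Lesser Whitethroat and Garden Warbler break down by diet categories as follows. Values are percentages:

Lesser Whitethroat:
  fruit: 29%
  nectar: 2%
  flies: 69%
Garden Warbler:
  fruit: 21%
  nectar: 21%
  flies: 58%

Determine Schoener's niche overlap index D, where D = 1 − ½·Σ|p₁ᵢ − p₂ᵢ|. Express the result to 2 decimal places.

0.81

Convert percentages to proportions (divide by 100).
Σ|p₁ᵢ − p₂ᵢ| = 0.08 + 0.19 + 0.11 = 0.38
D = 1 − ½ × 0.38 = 1 − 0.190 = 0.8100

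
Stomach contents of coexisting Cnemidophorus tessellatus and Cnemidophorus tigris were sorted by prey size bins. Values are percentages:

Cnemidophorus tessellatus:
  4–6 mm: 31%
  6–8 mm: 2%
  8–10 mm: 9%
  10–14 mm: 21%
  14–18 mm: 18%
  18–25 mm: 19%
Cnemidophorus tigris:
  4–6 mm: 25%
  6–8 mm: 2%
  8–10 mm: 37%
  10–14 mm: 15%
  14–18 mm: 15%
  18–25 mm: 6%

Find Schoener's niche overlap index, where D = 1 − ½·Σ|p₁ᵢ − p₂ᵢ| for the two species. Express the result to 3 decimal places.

0.720

Convert percentages to proportions (divide by 100).
Σ|p₁ᵢ − p₂ᵢ| = 0.06 + 0.00 + 0.28 + 0.06 + 0.03 + 0.13 = 0.56
D = 1 − ½ × 0.56 = 1 − 0.280 = 0.72000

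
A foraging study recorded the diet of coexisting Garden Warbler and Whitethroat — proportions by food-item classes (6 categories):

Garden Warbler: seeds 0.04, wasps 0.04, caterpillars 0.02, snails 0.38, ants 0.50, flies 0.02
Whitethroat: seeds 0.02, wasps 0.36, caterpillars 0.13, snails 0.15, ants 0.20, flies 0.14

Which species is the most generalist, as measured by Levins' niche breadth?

Whitethroat

Σp_Warbᵢ² = 0.04² + 0.04² + 0.02² + 0.38² + 0.50² + 0.02² = 0.0016 + 0.0016 + 0.0004 + 0.1444 + 0.2500 + 0.0004 = 0.3984
B_Warb = 1 / 0.3984 = 2.5100
Σp_Whitᵢ² = 0.02² + 0.36² + 0.13² + 0.15² + 0.20² + 0.14² = 0.0004 + 0.1296 + 0.0169 + 0.0225 + 0.0400 + 0.0196 = 0.2290
B_Whit = 1 / 0.2290 = 4.3668
Highest B → broadest niche (most generalist): Whitethroat (B = 4.37).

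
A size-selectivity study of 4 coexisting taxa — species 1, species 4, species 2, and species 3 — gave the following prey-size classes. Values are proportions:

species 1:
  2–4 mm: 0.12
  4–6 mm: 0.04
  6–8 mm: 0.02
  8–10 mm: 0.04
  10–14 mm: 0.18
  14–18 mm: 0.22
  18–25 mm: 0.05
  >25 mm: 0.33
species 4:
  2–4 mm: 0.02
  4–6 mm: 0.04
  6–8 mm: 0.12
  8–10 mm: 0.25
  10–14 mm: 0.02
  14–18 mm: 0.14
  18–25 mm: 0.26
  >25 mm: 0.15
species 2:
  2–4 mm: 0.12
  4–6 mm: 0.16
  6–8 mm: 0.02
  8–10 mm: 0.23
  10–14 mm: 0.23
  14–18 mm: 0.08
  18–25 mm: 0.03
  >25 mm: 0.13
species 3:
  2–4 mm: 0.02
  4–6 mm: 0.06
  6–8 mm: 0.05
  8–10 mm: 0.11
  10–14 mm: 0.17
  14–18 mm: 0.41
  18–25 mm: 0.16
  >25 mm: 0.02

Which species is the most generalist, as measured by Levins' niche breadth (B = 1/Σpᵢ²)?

species 2

Σp_1ᵢ² = 0.12² + 0.04² + 0.02² + 0.04² + 0.18² + 0.22² + 0.05² + 0.33² = 0.0144 + 0.0016 + 0.0004 + 0.0016 + 0.0324 + 0.0484 + 0.0025 + 0.1089 = 0.2102
B_1 = 1 / 0.2102 = 4.7574
Σp_4ᵢ² = 0.02² + 0.04² + 0.12² + 0.25² + 0.02² + 0.14² + 0.26² + 0.15² = 0.0004 + 0.0016 + 0.0144 + 0.0625 + 0.0004 + 0.0196 + 0.0676 + 0.0225 = 0.1890
B_4 = 1 / 0.1890 = 5.2910
Σp_2ᵢ² = 0.12² + 0.16² + 0.02² + 0.23² + 0.23² + 0.08² + 0.03² + 0.13² = 0.0144 + 0.0256 + 0.0004 + 0.0529 + 0.0529 + 0.0064 + 0.0009 + 0.0169 = 0.1704
B_2 = 1 / 0.1704 = 5.8685
Σp_3ᵢ² = 0.02² + 0.06² + 0.05² + 0.11² + 0.17² + 0.41² + 0.16² + 0.02² = 0.0004 + 0.0036 + 0.0025 + 0.0121 + 0.0289 + 0.1681 + 0.0256 + 0.0004 = 0.2416
B_3 = 1 / 0.2416 = 4.1391
Highest B → broadest niche (most generalist): species 2 (B = 5.87).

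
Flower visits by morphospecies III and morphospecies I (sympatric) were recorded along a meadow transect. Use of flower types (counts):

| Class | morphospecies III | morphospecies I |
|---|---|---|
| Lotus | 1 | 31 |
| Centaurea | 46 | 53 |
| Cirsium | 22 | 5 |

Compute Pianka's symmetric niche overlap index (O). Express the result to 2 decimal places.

Proportions for morphospecies III (n=69): 1/69=0.0145, 46/69=0.6667, 22/69=0.3188
Proportions for morphospecies I (n=89): 31/89=0.3483, 53/89=0.5955, 5/89=0.0562
Σ p₁ᵢp₂ᵢ = 0.005050 + 0.397020 + 0.017917 = 0.419987
Σp_1ᵢ² = 0.0145² + 0.6667² + 0.3188² = 0.000210 + 0.444489 + 0.101633 = 0.546332
Σp_2ᵢ² = 0.3483² + 0.5955² + 0.0562² = 0.121313 + 0.354620 + 0.003158 = 0.479091
O = 0.419987 / √(0.546332 × 0.479091) = 0.419987 / 0.5116080 = 0.8209

0.82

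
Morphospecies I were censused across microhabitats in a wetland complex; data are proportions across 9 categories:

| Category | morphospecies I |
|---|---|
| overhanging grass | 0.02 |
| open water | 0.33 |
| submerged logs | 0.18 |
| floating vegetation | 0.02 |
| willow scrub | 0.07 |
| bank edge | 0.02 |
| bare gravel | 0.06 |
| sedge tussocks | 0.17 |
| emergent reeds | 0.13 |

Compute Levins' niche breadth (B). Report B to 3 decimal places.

5.081

Σpᵢ² = 0.02² + 0.33² + 0.18² + 0.02² + 0.07² + 0.02² + 0.06² + 0.17² + 0.13² = 0.0004 + 0.1089 + 0.0324 + 0.0004 + 0.0049 + 0.0004 + 0.0036 + 0.0289 + 0.0169 = 0.1968
B = 1 / 0.1968 = 5.08130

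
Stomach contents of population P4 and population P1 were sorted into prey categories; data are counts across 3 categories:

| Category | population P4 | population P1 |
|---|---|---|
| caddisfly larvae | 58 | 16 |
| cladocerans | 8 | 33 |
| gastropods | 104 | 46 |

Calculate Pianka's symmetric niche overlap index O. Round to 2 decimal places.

Proportions for population P4 (n=170): 58/170=0.3412, 8/170=0.0471, 104/170=0.6118
Proportions for population P1 (n=95): 16/95=0.1684, 33/95=0.3474, 46/95=0.4842
Σ p₁ᵢp₂ᵢ = 0.057458 + 0.016363 + 0.296234 = 0.370055
Σp_1ᵢ² = 0.3412² + 0.0471² + 0.6118² = 0.116417 + 0.002218 + 0.374299 = 0.492934
Σp_2ᵢ² = 0.1684² + 0.3474² + 0.4842² = 0.028359 + 0.120687 + 0.234450 = 0.383496
O = 0.370055 / √(0.492934 × 0.383496) = 0.370055 / 0.4347853 = 0.8511

0.85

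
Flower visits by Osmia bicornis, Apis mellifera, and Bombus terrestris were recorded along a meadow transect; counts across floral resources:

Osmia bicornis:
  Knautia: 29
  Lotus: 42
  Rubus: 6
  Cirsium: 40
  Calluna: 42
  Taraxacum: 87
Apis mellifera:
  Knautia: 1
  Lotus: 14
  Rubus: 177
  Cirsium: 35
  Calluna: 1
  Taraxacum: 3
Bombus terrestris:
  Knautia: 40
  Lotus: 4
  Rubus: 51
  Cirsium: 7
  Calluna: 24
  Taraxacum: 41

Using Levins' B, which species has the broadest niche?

Proportions for Osmia bicornis (n=246): 29/246=0.1179, 42/246=0.1707, 6/246=0.0244, 40/246=0.1626, 42/246=0.1707, 87/246=0.3537
Proportions for Apis mellifera (n=231): 1/231=0.0043, 14/231=0.0606, 177/231=0.7662, 35/231=0.1515, 1/231=0.0043, 3/231=0.0130
Proportions for Bombus terrestris (n=167): 40/167=0.2395, 4/167=0.0240, 51/167=0.3054, 7/167=0.0419, 24/167=0.1437, 41/167=0.2455
Σp_bicoᵢ² = 0.1179² + 0.1707² + 0.0244² + 0.1626² + 0.1707² + 0.3537² = 0.013900 + 0.029138 + 0.000595 + 0.026439 + 0.029138 + 0.125104 = 0.224314
B_bico = 1 / 0.224314 = 4.4580
Σp_mellᵢ² = 0.0043² + 0.0606² + 0.7662² + 0.1515² + 0.0043² + 0.0130² = 0.000018 + 0.003672 + 0.587062 + 0.022952 + 0.000018 + 0.000169 = 0.613891
B_mell = 1 / 0.613891 = 1.6290
Σp_terrᵢ² = 0.2395² + 0.0240² + 0.3054² + 0.0419² + 0.1437² + 0.2455² = 0.057360 + 0.000576 + 0.093269 + 0.001756 + 0.020650 + 0.060270 = 0.233881
B_terr = 1 / 0.233881 = 4.2757
Highest B → broadest niche (most generalist): Osmia bicornis (B = 4.46).

Osmia bicornis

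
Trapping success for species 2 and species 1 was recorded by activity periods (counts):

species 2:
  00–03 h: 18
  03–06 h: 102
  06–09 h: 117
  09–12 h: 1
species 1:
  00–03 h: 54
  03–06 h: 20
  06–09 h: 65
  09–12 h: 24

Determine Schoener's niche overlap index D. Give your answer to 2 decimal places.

Proportions for species 2 (n=238): 18/238=0.0756, 102/238=0.4286, 117/238=0.4916, 1/238=0.0042
Proportions for species 1 (n=163): 54/163=0.3313, 20/163=0.1227, 65/163=0.3988, 24/163=0.1472
Σ|p₁ᵢ − p₂ᵢ| = 0.2557 + 0.3059 + 0.0928 + 0.1430 = 0.7974
D = 1 − ½ × 0.7974 = 1 − 0.39870 = 0.60130

0.60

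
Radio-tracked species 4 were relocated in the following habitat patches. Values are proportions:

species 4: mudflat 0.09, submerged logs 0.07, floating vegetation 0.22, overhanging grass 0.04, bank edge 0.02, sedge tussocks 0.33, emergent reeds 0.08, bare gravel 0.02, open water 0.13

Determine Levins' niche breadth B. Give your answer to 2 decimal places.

5.10

Σpᵢ² = 0.09² + 0.07² + 0.22² + 0.04² + 0.02² + 0.33² + 0.08² + 0.02² + 0.13² = 0.0081 + 0.0049 + 0.0484 + 0.0016 + 0.0004 + 0.1089 + 0.0064 + 0.0004 + 0.0169 = 0.1960
B = 1 / 0.1960 = 5.1020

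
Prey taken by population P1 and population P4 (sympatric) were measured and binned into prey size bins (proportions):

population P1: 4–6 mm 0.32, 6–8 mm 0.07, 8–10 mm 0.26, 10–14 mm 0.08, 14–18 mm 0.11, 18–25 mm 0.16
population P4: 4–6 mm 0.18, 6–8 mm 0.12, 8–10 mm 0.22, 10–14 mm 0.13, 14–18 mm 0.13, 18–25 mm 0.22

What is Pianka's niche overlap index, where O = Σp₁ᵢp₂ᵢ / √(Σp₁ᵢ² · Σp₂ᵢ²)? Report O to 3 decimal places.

Σ p₁ᵢp₂ᵢ = 0.0576 + 0.0084 + 0.0572 + 0.0104 + 0.0143 + 0.0352 = 0.1831
Σp_1ᵢ² = 0.32² + 0.07² + 0.26² + 0.08² + 0.11² + 0.16² = 0.1024 + 0.0049 + 0.0676 + 0.0064 + 0.0121 + 0.0256 = 0.2190
Σp_2ᵢ² = 0.18² + 0.12² + 0.22² + 0.13² + 0.13² + 0.22² = 0.0324 + 0.0144 + 0.0484 + 0.0169 + 0.0169 + 0.0484 = 0.1774
O = 0.1831 / √(0.2190 × 0.1774) = 0.1831 / 0.197106 = 0.92894

0.929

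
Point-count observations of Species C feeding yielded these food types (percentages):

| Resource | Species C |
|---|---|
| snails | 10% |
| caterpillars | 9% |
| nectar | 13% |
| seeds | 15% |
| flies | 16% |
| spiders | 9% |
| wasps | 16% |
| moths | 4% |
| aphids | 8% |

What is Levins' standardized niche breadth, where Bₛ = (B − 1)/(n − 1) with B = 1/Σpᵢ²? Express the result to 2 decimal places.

0.88

Convert percentages to proportions (divide by 100).
Σpᵢ² = 0.10² + 0.09² + 0.13² + 0.15² + 0.16² + 0.09² + 0.16² + 0.04² + 0.08² = 0.0100 + 0.0081 + 0.0169 + 0.0225 + 0.0256 + 0.0081 + 0.0256 + 0.0016 + 0.0064 = 0.1248
B = 1 / 0.1248 = 8.0128
Bₛ = (B − 1)/(n − 1) = (8.0128 − 1)/(9 − 1) = 7.0128/8 = 0.8766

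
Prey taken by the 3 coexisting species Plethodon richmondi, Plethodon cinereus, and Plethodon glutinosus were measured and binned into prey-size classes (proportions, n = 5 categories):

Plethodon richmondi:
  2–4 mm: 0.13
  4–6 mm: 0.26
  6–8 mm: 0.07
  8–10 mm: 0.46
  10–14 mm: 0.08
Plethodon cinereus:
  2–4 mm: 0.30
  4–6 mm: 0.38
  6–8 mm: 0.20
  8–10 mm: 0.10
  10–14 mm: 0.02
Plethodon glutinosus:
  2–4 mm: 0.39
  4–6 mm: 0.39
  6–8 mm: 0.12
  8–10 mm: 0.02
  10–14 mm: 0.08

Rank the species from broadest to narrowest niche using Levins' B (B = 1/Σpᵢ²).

Σp_richᵢ² = 0.13² + 0.26² + 0.07² + 0.46² + 0.08² = 0.0169 + 0.0676 + 0.0049 + 0.2116 + 0.0064 = 0.3074
B_rich = 1 / 0.3074 = 3.2531
Σp_cineᵢ² = 0.30² + 0.38² + 0.20² + 0.10² + 0.02² = 0.0900 + 0.1444 + 0.0400 + 0.0100 + 0.0004 = 0.2848
B_cine = 1 / 0.2848 = 3.5112
Σp_glutᵢ² = 0.39² + 0.39² + 0.12² + 0.02² + 0.08² = 0.1521 + 0.1521 + 0.0144 + 0.0004 + 0.0064 = 0.3254
B_glut = 1 / 0.3254 = 3.0731
Ranking by B (broadest → narrowest): Plethodon cinereus (3.51) > Plethodon richmondi (3.25) > Plethodon glutinosus (3.07)

Plethodon cinereus > Plethodon richmondi > Plethodon glutinosus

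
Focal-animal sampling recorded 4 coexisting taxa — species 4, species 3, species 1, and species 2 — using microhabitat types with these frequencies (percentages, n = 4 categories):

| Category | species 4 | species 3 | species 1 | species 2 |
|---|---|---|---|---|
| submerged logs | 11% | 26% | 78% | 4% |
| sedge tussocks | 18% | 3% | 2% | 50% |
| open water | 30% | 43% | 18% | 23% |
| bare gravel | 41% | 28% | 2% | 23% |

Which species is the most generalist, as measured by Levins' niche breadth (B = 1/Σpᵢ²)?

Convert percentages to proportions (divide by 100).
Σp_4ᵢ² = 0.11² + 0.18² + 0.30² + 0.41² = 0.0121 + 0.0324 + 0.0900 + 0.1681 = 0.3026
B_4 = 1 / 0.3026 = 3.3047
Σp_3ᵢ² = 0.26² + 0.03² + 0.43² + 0.28² = 0.0676 + 0.0009 + 0.1849 + 0.0784 = 0.3318
B_3 = 1 / 0.3318 = 3.0139
Σp_1ᵢ² = 0.78² + 0.02² + 0.18² + 0.02² = 0.6084 + 0.0004 + 0.0324 + 0.0004 = 0.6416
B_1 = 1 / 0.6416 = 1.5586
Σp_2ᵢ² = 0.04² + 0.50² + 0.23² + 0.23² = 0.0016 + 0.2500 + 0.0529 + 0.0529 = 0.3574
B_2 = 1 / 0.3574 = 2.7980
Highest B → broadest niche (most generalist): species 4 (B = 3.30).

species 4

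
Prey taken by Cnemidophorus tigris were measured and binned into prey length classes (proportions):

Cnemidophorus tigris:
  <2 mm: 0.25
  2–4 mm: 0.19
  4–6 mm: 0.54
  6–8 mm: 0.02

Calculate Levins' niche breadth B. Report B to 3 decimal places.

2.560

Σpᵢ² = 0.25² + 0.19² + 0.54² + 0.02² = 0.0625 + 0.0361 + 0.2916 + 0.0004 = 0.3906
B = 1 / 0.3906 = 2.56016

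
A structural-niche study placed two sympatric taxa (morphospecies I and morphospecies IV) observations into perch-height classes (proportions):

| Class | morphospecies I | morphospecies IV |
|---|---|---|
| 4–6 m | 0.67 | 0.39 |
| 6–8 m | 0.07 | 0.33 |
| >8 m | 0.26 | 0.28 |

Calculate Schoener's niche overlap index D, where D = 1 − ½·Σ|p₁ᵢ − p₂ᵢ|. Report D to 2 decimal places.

Σ|p₁ᵢ − p₂ᵢ| = 0.28 + 0.26 + 0.02 = 0.56
D = 1 − ½ × 0.56 = 1 − 0.280 = 0.7200

0.72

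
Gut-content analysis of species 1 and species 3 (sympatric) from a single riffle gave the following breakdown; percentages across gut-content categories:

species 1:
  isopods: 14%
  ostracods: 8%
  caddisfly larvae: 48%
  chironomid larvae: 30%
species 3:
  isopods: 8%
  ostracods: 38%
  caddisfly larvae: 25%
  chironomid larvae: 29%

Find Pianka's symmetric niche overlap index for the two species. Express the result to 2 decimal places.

Convert percentages to proportions (divide by 100).
Σ p₁ᵢp₂ᵢ = 0.0112 + 0.0304 + 0.1200 + 0.0870 = 0.2486
Σp_1ᵢ² = 0.14² + 0.08² + 0.48² + 0.30² = 0.0196 + 0.0064 + 0.2304 + 0.0900 = 0.3464
Σp_2ᵢ² = 0.08² + 0.38² + 0.25² + 0.29² = 0.0064 + 0.1444 + 0.0625 + 0.0841 = 0.2974
O = 0.2486 / √(0.3464 × 0.2974) = 0.2486 / 0.32097 = 0.7745

0.77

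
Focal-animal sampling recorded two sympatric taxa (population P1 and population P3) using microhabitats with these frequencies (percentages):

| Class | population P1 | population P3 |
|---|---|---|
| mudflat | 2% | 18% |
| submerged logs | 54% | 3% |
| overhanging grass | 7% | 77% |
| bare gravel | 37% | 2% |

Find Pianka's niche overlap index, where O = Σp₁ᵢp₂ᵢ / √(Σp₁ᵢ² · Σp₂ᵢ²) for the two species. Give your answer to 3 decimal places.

Convert percentages to proportions (divide by 100).
Σ p₁ᵢp₂ᵢ = 0.0036 + 0.0162 + 0.0539 + 0.0074 = 0.0811
Σp_1ᵢ² = 0.02² + 0.54² + 0.07² + 0.37² = 0.0004 + 0.2916 + 0.0049 + 0.1369 = 0.4338
Σp_2ᵢ² = 0.18² + 0.03² + 0.77² + 0.02² = 0.0324 + 0.0009 + 0.5929 + 0.0004 = 0.6266
O = 0.0811 / √(0.4338 × 0.6266) = 0.0811 / 0.521363 = 0.15555

0.156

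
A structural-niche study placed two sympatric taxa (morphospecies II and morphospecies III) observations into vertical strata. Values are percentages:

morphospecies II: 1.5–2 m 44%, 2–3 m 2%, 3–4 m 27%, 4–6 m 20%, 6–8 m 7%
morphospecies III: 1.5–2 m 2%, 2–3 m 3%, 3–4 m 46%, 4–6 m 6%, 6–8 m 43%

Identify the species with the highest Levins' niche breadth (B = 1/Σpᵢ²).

Convert percentages to proportions (divide by 100).
Σp_IIᵢ² = 0.44² + 0.02² + 0.27² + 0.20² + 0.07² = 0.1936 + 0.0004 + 0.0729 + 0.0400 + 0.0049 = 0.3118
B_II = 1 / 0.3118 = 3.2072
Σp_IIIᵢ² = 0.02² + 0.03² + 0.46² + 0.06² + 0.43² = 0.0004 + 0.0009 + 0.2116 + 0.0036 + 0.1849 = 0.4014
B_III = 1 / 0.4014 = 2.4913
Highest B → broadest niche (most generalist): morphospecies II (B = 3.21).

morphospecies II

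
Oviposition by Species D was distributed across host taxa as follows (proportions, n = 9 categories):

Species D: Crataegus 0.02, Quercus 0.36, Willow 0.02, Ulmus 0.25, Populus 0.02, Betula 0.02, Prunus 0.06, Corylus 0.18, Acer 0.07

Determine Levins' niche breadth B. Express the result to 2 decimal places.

Σpᵢ² = 0.02² + 0.36² + 0.02² + 0.25² + 0.02² + 0.02² + 0.06² + 0.18² + 0.07² = 0.0004 + 0.1296 + 0.0004 + 0.0625 + 0.0004 + 0.0004 + 0.0036 + 0.0324 + 0.0049 = 0.2346
B = 1 / 0.2346 = 4.2626

4.26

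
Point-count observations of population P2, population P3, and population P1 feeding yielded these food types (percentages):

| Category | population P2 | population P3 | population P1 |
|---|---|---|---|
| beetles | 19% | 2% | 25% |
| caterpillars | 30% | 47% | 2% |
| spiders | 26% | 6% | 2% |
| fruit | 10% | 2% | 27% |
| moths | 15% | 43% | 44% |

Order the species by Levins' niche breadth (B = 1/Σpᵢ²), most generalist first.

Convert percentages to proportions (divide by 100).
Σp_P2ᵢ² = 0.19² + 0.30² + 0.26² + 0.10² + 0.15² = 0.0361 + 0.0900 + 0.0676 + 0.0100 + 0.0225 = 0.2262
B_P2 = 1 / 0.2262 = 4.4209
Σp_P3ᵢ² = 0.02² + 0.47² + 0.06² + 0.02² + 0.43² = 0.0004 + 0.2209 + 0.0036 + 0.0004 + 0.1849 = 0.4102
B_P3 = 1 / 0.4102 = 2.4378
Σp_P1ᵢ² = 0.25² + 0.02² + 0.02² + 0.27² + 0.44² = 0.0625 + 0.0004 + 0.0004 + 0.0729 + 0.1936 = 0.3298
B_P1 = 1 / 0.3298 = 3.0321
Ranking by B (broadest → narrowest): population P2 (4.42) > population P1 (3.03) > population P3 (2.44)

population P2 > population P1 > population P3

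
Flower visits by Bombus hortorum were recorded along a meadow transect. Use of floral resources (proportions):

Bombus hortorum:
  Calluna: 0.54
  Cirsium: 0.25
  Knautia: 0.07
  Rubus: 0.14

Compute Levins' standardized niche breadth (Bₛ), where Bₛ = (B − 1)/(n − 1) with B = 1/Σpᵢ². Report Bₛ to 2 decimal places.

Σpᵢ² = 0.54² + 0.25² + 0.07² + 0.14² = 0.2916 + 0.0625 + 0.0049 + 0.0196 = 0.3786
B = 1 / 0.3786 = 2.6413
Bₛ = (B − 1)/(n − 1) = (2.6413 − 1)/(4 − 1) = 1.6413/3 = 0.5471

0.55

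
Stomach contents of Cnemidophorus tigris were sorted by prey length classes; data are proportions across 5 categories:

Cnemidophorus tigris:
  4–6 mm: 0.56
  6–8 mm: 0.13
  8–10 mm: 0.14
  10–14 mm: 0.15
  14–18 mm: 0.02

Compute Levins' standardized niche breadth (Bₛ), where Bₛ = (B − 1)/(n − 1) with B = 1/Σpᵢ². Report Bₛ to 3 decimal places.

0.420

Σpᵢ² = 0.56² + 0.13² + 0.14² + 0.15² + 0.02² = 0.3136 + 0.0169 + 0.0196 + 0.0225 + 0.0004 = 0.3730
B = 1 / 0.3730 = 2.68097
Bₛ = (B − 1)/(n − 1) = (2.68097 − 1)/(5 − 1) = 1.68097/4 = 0.42024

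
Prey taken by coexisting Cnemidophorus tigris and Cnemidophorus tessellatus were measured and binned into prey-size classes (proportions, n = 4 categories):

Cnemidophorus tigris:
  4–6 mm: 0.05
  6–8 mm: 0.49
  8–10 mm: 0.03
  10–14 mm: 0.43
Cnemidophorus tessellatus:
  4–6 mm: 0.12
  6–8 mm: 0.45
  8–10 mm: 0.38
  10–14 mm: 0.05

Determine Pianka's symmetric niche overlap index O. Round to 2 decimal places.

Σ p₁ᵢp₂ᵢ = 0.0060 + 0.2205 + 0.0114 + 0.0215 = 0.2594
Σp_1ᵢ² = 0.05² + 0.49² + 0.03² + 0.43² = 0.0025 + 0.2401 + 0.0009 + 0.1849 = 0.4284
Σp_2ᵢ² = 0.12² + 0.45² + 0.38² + 0.05² = 0.0144 + 0.2025 + 0.1444 + 0.0025 = 0.3638
O = 0.2594 / √(0.4284 × 0.3638) = 0.2594 / 0.39478 = 0.6571

0.66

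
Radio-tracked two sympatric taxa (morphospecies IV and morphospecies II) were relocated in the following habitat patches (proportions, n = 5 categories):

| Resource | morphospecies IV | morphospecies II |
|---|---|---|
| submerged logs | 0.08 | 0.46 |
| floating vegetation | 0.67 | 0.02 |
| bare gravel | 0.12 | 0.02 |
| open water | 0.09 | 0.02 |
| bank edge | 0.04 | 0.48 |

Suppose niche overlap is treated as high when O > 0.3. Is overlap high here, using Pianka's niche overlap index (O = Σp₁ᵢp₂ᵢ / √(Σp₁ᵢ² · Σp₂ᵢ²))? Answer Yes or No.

No

Σ p₁ᵢp₂ᵢ = 0.0368 + 0.0134 + 0.0024 + 0.0018 + 0.0192 = 0.0736
Σp_1ᵢ² = 0.08² + 0.67² + 0.12² + 0.09² + 0.04² = 0.0064 + 0.4489 + 0.0144 + 0.0081 + 0.0016 = 0.4794
Σp_2ᵢ² = 0.46² + 0.02² + 0.02² + 0.02² + 0.48² = 0.2116 + 0.0004 + 0.0004 + 0.0004 + 0.2304 = 0.4432
O = 0.0736 / √(0.4794 × 0.4432) = 0.0736 / 0.46094 = 0.1597
O = 0.1597 < 0.3 → No.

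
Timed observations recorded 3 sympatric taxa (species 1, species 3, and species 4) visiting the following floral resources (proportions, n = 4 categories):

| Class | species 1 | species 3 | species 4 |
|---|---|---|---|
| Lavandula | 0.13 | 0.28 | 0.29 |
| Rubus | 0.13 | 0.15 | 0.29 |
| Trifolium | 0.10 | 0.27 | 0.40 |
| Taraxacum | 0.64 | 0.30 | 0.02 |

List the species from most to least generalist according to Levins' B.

species 3 > species 4 > species 1

Σp_1ᵢ² = 0.13² + 0.13² + 0.10² + 0.64² = 0.0169 + 0.0169 + 0.0100 + 0.4096 = 0.4534
B_1 = 1 / 0.4534 = 2.2056
Σp_3ᵢ² = 0.28² + 0.15² + 0.27² + 0.30² = 0.0784 + 0.0225 + 0.0729 + 0.0900 = 0.2638
B_3 = 1 / 0.2638 = 3.7908
Σp_4ᵢ² = 0.29² + 0.29² + 0.40² + 0.02² = 0.0841 + 0.0841 + 0.1600 + 0.0004 = 0.3286
B_4 = 1 / 0.3286 = 3.0432
Ranking by B (broadest → narrowest): species 3 (3.79) > species 4 (3.04) > species 1 (2.21)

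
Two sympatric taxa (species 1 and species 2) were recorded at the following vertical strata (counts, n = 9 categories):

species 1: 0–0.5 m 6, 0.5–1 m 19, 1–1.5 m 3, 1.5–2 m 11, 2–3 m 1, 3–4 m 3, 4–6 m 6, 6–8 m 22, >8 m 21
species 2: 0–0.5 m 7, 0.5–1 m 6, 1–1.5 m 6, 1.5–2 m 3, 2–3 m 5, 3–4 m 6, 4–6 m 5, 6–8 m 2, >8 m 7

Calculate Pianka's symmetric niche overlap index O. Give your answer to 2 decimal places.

Proportions for species 1 (n=92): 6/92=0.0652, 19/92=0.2065, 3/92=0.0326, 11/92=0.1196, 1/92=0.0109, 3/92=0.0326, 6/92=0.0652, 22/92=0.2391, 21/92=0.2283
Proportions for species 2 (n=47): 7/47=0.1489, 6/47=0.1277, 6/47=0.1277, 3/47=0.0638, 5/47=0.1064, 6/47=0.1277, 5/47=0.1064, 2/47=0.0426, 7/47=0.1489
Σ p₁ᵢp₂ᵢ = 0.009708 + 0.026370 + 0.004163 + 0.007630 + 0.001160 + 0.004163 + 0.006937 + 0.010186 + 0.033994 = 0.104311
Σp_1ᵢ² = 0.0652² + 0.2065² + 0.0326² + 0.1196² + 0.0109² + 0.0326² + 0.0652² + 0.2391² + 0.2283² = 0.004251 + 0.042642 + 0.001063 + 0.014304 + 0.000119 + 0.001063 + 0.004251 + 0.057169 + 0.052121 = 0.176983
Σp_2ᵢ² = 0.1489² + 0.1277² + 0.1277² + 0.0638² + 0.1064² + 0.1277² + 0.1064² + 0.0426² + 0.1489² = 0.022171 + 0.016307 + 0.016307 + 0.004070 + 0.011321 + 0.016307 + 0.011321 + 0.001815 + 0.022171 = 0.121790
O = 0.104311 / √(0.176983 × 0.121790) = 0.104311 / 0.1468154 = 0.7105

0.71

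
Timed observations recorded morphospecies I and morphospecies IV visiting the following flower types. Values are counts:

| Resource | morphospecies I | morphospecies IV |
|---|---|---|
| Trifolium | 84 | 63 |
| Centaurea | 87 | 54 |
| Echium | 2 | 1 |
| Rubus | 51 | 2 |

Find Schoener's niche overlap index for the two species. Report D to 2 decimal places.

0.79

Proportions for morphospecies I (n=224): 84/224=0.3750, 87/224=0.3884, 2/224=0.0089, 51/224=0.2277
Proportions for morphospecies IV (n=120): 63/120=0.5250, 54/120=0.4500, 1/120=0.0083, 2/120=0.0167
Σ|p₁ᵢ − p₂ᵢ| = 0.1500 + 0.0616 + 0.0006 + 0.2110 = 0.4232
D = 1 − ½ × 0.4232 = 1 − 0.21160 = 0.78840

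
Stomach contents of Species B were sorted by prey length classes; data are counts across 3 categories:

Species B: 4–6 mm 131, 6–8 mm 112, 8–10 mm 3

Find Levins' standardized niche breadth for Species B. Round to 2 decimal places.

Proportions for Species B (n=246): 131/246=0.5325, 112/246=0.4553, 3/246=0.0122
Σpᵢ² = 0.5325² + 0.4553² + 0.0122² = 0.283556 + 0.207298 + 0.000149 = 0.491003
B = 1 / 0.491003 = 2.0366
Bₛ = (B − 1)/(n − 1) = (2.0366 − 1)/(3 − 1) = 1.0366/2 = 0.5183

0.52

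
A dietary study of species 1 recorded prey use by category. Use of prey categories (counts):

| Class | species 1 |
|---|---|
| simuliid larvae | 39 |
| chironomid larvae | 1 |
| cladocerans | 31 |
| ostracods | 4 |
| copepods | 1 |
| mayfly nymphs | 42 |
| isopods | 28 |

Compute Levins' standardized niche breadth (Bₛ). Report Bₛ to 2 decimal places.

Proportions for species 1 (n=146): 39/146=0.2671, 1/146=0.0068, 31/146=0.2123, 4/146=0.0274, 1/146=0.0068, 42/146=0.2877, 28/146=0.1918
Σpᵢ² = 0.2671² + 0.0068² + 0.2123² + 0.0274² + 0.0068² + 0.2877² + 0.1918² = 0.071342 + 0.000046 + 0.045071 + 0.000751 + 0.000046 + 0.082771 + 0.036787 = 0.236814
B = 1 / 0.236814 = 4.2227
Bₛ = (B − 1)/(n − 1) = (4.2227 − 1)/(7 − 1) = 3.2227/6 = 0.5371

0.54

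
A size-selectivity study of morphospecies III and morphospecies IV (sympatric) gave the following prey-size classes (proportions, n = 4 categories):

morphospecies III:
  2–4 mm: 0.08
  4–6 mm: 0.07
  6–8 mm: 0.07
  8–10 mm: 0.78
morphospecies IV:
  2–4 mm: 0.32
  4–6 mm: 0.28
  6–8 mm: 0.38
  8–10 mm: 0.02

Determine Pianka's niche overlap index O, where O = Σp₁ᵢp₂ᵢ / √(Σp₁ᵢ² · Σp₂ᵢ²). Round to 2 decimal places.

0.19

Σ p₁ᵢp₂ᵢ = 0.0256 + 0.0196 + 0.0266 + 0.0156 = 0.0874
Σp_1ᵢ² = 0.08² + 0.07² + 0.07² + 0.78² = 0.0064 + 0.0049 + 0.0049 + 0.6084 = 0.6246
Σp_2ᵢ² = 0.32² + 0.28² + 0.38² + 0.02² = 0.1024 + 0.0784 + 0.1444 + 0.0004 = 0.3256
O = 0.0874 / √(0.6246 × 0.3256) = 0.0874 / 0.45097 = 0.1938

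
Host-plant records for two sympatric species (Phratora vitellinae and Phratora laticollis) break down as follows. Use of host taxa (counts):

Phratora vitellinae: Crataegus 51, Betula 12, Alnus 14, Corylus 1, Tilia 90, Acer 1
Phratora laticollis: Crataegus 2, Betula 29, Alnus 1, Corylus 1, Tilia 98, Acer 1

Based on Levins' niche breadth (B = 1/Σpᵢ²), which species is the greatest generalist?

Proportions for Phratora vitellinae (n=169): 51/169=0.3018, 12/169=0.0710, 14/169=0.0828, 1/169=0.0059, 90/169=0.5325, 1/169=0.0059
Proportions for Phratora laticollis (n=132): 2/132=0.0152, 29/132=0.2197, 1/132=0.0076, 1/132=0.0076, 98/132=0.7424, 1/132=0.0076
Σp_viteᵢ² = 0.3018² + 0.0710² + 0.0828² + 0.0059² + 0.5325² + 0.0059² = 0.091083 + 0.005041 + 0.006856 + 0.000035 + 0.283556 + 0.000035 = 0.386606
B_vite = 1 / 0.386606 = 2.5866
Σp_latiᵢ² = 0.0152² + 0.2197² + 0.0076² + 0.0076² + 0.7424² + 0.0076² = 0.000231 + 0.048268 + 0.000058 + 0.000058 + 0.551158 + 0.000058 = 0.599831
B_lati = 1 / 0.599831 = 1.6671
Highest B → broadest niche (most generalist): Phratora vitellinae (B = 2.59).

Phratora vitellinae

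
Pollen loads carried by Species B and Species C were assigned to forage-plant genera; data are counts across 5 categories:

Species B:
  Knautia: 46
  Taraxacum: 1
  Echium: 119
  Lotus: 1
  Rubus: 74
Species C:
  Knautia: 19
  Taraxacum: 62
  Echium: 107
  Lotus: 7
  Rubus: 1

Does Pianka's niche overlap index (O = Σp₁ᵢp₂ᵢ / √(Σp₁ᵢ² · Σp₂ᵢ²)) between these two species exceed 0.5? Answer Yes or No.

Proportions for Species B (n=241): 46/241=0.1909, 1/241=0.0041, 119/241=0.4938, 1/241=0.0041, 74/241=0.3071
Proportions for Species C (n=196): 19/196=0.0969, 62/196=0.3163, 107/196=0.5459, 7/196=0.0357, 1/196=0.0051
Σ p₁ᵢp₂ᵢ = 0.018498 + 0.001297 + 0.269565 + 0.000146 + 0.001566 = 0.291072
Σp_1ᵢ² = 0.1909² + 0.0041² + 0.4938² + 0.0041² + 0.3071² = 0.036443 + 0.000017 + 0.243838 + 0.000017 + 0.094310 = 0.374625
Σp_2ᵢ² = 0.0969² + 0.3163² + 0.5459² + 0.0357² + 0.0051² = 0.009390 + 0.100046 + 0.298007 + 0.001274 + 0.000026 = 0.408743
O = 0.291072 / √(0.374625 × 0.408743) = 0.291072 / 0.3913123 = 0.7438
O = 0.7438 > 0.5 → Yes.

Yes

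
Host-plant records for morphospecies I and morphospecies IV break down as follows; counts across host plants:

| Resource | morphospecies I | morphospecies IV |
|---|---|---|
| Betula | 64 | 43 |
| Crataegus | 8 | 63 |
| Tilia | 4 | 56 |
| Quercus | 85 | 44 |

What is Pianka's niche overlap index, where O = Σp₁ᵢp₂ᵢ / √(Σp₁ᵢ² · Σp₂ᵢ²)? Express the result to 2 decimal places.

Proportions for morphospecies I (n=161): 64/161=0.3975, 8/161=0.0497, 4/161=0.0248, 85/161=0.5280
Proportions for morphospecies IV (n=206): 43/206=0.2087, 63/206=0.3058, 56/206=0.2718, 44/206=0.2136
Σ p₁ᵢp₂ᵢ = 0.082958 + 0.015198 + 0.006741 + 0.112781 = 0.217678
Σp_1ᵢ² = 0.3975² + 0.0497² + 0.0248² + 0.5280² = 0.158006 + 0.002470 + 0.000615 + 0.278784 = 0.439875
Σp_2ᵢ² = 0.2087² + 0.3058² + 0.2718² + 0.2136² = 0.043556 + 0.093514 + 0.073875 + 0.045625 = 0.256570
O = 0.217678 / √(0.439875 × 0.256570) = 0.217678 / 0.3359445 = 0.6480

0.65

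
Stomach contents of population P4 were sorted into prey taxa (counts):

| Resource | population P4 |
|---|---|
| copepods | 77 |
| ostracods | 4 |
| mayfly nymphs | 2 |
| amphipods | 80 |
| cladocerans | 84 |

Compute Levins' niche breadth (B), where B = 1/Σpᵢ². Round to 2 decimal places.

3.14

Proportions for population P4 (n=247): 77/247=0.3117, 4/247=0.0162, 2/247=0.0081, 80/247=0.3239, 84/247=0.3401
Σpᵢ² = 0.3117² + 0.0162² + 0.0081² + 0.3239² + 0.3401² = 0.097157 + 0.000262 + 0.000066 + 0.104911 + 0.115668 = 0.318064
B = 1 / 0.318064 = 3.1440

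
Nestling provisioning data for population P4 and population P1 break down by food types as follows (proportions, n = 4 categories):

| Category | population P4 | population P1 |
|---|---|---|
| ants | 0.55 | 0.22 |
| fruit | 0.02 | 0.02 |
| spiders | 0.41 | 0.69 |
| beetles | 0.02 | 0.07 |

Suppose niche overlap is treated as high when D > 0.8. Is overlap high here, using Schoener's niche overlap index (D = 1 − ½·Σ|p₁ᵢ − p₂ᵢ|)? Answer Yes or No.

Σ|p₁ᵢ − p₂ᵢ| = 0.33 + 0.00 + 0.28 + 0.05 = 0.66
D = 1 − ½ × 0.66 = 1 − 0.330 = 0.6700
D = 0.6700 < 0.8 → No.

No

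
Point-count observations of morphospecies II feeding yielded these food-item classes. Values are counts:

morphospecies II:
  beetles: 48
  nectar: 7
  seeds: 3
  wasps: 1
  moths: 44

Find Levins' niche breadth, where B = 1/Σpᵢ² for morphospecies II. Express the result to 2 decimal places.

Proportions for morphospecies II (n=103): 48/103=0.4660, 7/103=0.0680, 3/103=0.0291, 1/103=0.0097, 44/103=0.4272
Σpᵢ² = 0.4660² + 0.0680² + 0.0291² + 0.0097² + 0.4272² = 0.217156 + 0.004624 + 0.000847 + 0.000094 + 0.182500 = 0.405221
B = 1 / 0.405221 = 2.4678

2.47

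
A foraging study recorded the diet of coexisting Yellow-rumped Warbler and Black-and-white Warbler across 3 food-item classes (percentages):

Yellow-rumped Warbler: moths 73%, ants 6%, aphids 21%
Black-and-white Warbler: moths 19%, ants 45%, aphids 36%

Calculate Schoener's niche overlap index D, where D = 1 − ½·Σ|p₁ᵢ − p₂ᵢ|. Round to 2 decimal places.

Convert percentages to proportions (divide by 100).
Σ|p₁ᵢ − p₂ᵢ| = 0.54 + 0.39 + 0.15 = 1.08
D = 1 − ½ × 1.08 = 1 − 0.540 = 0.4600

0.46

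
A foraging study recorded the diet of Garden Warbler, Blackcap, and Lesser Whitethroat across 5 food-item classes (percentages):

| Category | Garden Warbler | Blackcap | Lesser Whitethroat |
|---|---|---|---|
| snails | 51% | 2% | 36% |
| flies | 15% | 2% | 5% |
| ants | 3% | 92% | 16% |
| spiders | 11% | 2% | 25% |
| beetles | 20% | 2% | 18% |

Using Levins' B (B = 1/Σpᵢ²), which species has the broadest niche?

Convert percentages to proportions (divide by 100).
Σp_Warbᵢ² = 0.51² + 0.15² + 0.03² + 0.11² + 0.20² = 0.2601 + 0.0225 + 0.0009 + 0.0121 + 0.0400 = 0.3356
B_Warb = 1 / 0.3356 = 2.9797
Σp_Blacᵢ² = 0.02² + 0.02² + 0.92² + 0.02² + 0.02² = 0.0004 + 0.0004 + 0.8464 + 0.0004 + 0.0004 = 0.8480
B_Blac = 1 / 0.8480 = 1.1792
Σp_Whitᵢ² = 0.36² + 0.05² + 0.16² + 0.25² + 0.18² = 0.1296 + 0.0025 + 0.0256 + 0.0625 + 0.0324 = 0.2526
B_Whit = 1 / 0.2526 = 3.9588
Highest B → broadest niche (most generalist): Lesser Whitethroat (B = 3.96).

Lesser Whitethroat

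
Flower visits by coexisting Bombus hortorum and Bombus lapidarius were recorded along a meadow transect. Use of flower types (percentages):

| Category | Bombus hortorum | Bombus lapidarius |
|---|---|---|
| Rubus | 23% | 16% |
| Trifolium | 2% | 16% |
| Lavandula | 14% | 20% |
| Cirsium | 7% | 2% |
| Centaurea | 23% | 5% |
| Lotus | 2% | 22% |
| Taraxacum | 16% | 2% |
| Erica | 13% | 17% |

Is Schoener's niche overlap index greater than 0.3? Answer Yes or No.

Convert percentages to proportions (divide by 100).
Σ|p₁ᵢ − p₂ᵢ| = 0.07 + 0.14 + 0.06 + 0.05 + 0.18 + 0.20 + 0.14 + 0.04 = 0.88
D = 1 − ½ × 0.88 = 1 − 0.440 = 0.5600
D = 0.5600 > 0.3 → Yes.

Yes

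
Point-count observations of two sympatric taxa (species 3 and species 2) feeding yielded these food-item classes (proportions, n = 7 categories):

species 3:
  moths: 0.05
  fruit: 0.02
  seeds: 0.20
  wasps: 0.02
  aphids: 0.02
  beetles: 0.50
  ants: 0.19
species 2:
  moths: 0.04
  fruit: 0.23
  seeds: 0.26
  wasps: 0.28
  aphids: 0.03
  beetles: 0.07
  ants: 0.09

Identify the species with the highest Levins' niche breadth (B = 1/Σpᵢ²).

species 2

Σp_3ᵢ² = 0.05² + 0.02² + 0.20² + 0.02² + 0.02² + 0.50² + 0.19² = 0.0025 + 0.0004 + 0.0400 + 0.0004 + 0.0004 + 0.2500 + 0.0361 = 0.3298
B_3 = 1 / 0.3298 = 3.0321
Σp_2ᵢ² = 0.04² + 0.23² + 0.26² + 0.28² + 0.03² + 0.07² + 0.09² = 0.0016 + 0.0529 + 0.0676 + 0.0784 + 0.0009 + 0.0049 + 0.0081 = 0.2144
B_2 = 1 / 0.2144 = 4.6642
Highest B → broadest niche (most generalist): species 2 (B = 4.66).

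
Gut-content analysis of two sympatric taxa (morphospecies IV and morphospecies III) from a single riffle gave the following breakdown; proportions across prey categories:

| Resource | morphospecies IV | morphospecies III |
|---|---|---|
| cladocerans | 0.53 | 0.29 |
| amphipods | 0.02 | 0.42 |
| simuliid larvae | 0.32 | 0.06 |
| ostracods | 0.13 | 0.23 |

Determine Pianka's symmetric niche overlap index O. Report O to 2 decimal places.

0.59

Σ p₁ᵢp₂ᵢ = 0.1537 + 0.0084 + 0.0192 + 0.0299 = 0.2112
Σp_1ᵢ² = 0.53² + 0.02² + 0.32² + 0.13² = 0.2809 + 0.0004 + 0.1024 + 0.0169 = 0.4006
Σp_2ᵢ² = 0.29² + 0.42² + 0.06² + 0.23² = 0.0841 + 0.1764 + 0.0036 + 0.0529 = 0.3170
O = 0.2112 / √(0.4006 × 0.3170) = 0.2112 / 0.35636 = 0.5927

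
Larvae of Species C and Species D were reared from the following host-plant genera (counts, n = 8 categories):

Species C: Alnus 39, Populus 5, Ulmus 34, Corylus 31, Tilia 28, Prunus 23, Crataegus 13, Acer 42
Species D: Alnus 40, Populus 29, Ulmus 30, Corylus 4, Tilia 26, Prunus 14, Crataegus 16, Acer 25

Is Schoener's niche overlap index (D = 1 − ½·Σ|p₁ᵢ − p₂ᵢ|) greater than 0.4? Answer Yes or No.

Proportions for Species C (n=215): 39/215=0.1814, 5/215=0.0233, 34/215=0.1581, 31/215=0.1442, 28/215=0.1302, 23/215=0.1070, 13/215=0.0605, 42/215=0.1953
Proportions for Species D (n=184): 40/184=0.2174, 29/184=0.1576, 30/184=0.1630, 4/184=0.0217, 26/184=0.1413, 14/184=0.0761, 16/184=0.0870, 25/184=0.1359
Σ|p₁ᵢ − p₂ᵢ| = 0.0360 + 0.1343 + 0.0049 + 0.1225 + 0.0111 + 0.0309 + 0.0265 + 0.0594 = 0.4256
D = 1 − ½ × 0.4256 = 1 − 0.21280 = 0.78720
D = 0.78720 > 0.4 → Yes.

Yes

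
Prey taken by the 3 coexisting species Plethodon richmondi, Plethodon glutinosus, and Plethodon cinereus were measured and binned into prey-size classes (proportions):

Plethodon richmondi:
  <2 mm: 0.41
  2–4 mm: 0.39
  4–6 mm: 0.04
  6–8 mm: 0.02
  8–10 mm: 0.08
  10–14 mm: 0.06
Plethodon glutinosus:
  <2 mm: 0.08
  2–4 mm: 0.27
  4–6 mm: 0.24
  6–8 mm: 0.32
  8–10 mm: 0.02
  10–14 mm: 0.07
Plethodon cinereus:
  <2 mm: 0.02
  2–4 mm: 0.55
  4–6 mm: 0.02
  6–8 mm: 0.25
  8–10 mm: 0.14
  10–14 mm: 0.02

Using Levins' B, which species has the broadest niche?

Plethodon glutinosus

Σp_richᵢ² = 0.41² + 0.39² + 0.04² + 0.02² + 0.08² + 0.06² = 0.1681 + 0.1521 + 0.0016 + 0.0004 + 0.0064 + 0.0036 = 0.3322
B_rich = 1 / 0.3322 = 3.0102
Σp_glutᵢ² = 0.08² + 0.27² + 0.24² + 0.32² + 0.02² + 0.07² = 0.0064 + 0.0729 + 0.0576 + 0.1024 + 0.0004 + 0.0049 = 0.2446
B_glut = 1 / 0.2446 = 4.0883
Σp_cineᵢ² = 0.02² + 0.55² + 0.02² + 0.25² + 0.14² + 0.02² = 0.0004 + 0.3025 + 0.0004 + 0.0625 + 0.0196 + 0.0004 = 0.3858
B_cine = 1 / 0.3858 = 2.5920
Highest B → broadest niche (most generalist): Plethodon glutinosus (B = 4.09).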